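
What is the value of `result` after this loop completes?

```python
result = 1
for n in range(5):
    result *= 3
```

3^5 = 243
`result` takes the values: 1 → 3 → 9 → 27 → 81 → 243

Answer: 243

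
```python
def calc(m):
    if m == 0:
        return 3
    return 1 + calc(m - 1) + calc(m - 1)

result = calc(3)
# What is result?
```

calc(m) = 1 + 2·calc(m-1), calc(0)=3. Closed form: (3+1)·2^3 - 1 = 31.

Answer: 31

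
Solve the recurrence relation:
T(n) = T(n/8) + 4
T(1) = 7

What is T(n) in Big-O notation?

Each step divides n by 8 and adds 4. After log_8(n) steps we reach T(1)=7. So T(n) = 4·log_8(n) + 7 = O(log n).

Answer: O(log n)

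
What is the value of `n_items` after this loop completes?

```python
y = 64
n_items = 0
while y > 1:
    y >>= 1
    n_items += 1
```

Count right shifts until 1
`n_items` takes the values: 0 → 1 → 2 → 3 → 4 → 5 → 6

Answer: 6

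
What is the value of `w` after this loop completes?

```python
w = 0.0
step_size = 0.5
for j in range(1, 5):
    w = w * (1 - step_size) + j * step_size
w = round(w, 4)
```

Moving average with lr=0.5
`w` takes the values: 0.0 → 0.5 → 1.25 → 2.125 → 3.0625

Answer: 3.0625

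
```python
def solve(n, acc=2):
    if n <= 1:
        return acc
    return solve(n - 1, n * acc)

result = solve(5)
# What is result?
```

Accumulator trace (n, acc): (5, 2) -> (4, 10) -> (3, 40) -> (2, 120) -> (1, 240) -> return 240

Answer: 240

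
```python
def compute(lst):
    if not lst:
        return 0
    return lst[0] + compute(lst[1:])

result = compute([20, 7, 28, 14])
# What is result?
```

20 + 7 + 28 + 14 + 0 = 69

Answer: 69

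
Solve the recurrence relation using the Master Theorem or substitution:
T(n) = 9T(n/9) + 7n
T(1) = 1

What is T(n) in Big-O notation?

By Master Theorem: a=9, b=9, f(n)=7n. Since log_9(9) = 1 and f(n) = Θ(n^1), Case 2 applies. T(n) = O(n log n).

Answer: O(n log n)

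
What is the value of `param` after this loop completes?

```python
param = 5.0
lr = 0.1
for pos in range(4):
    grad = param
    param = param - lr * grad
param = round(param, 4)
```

Gradient descent: w = 5.0 * (1 - 0.1)^4
`param` takes the values: 5.0 → 4.5 → 4.05 → 3.645 → 3.2805

Answer: 3.2805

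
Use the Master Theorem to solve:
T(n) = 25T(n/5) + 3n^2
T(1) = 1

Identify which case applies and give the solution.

a=25, b=5, f(n)=3n^2. log_5(25) = 2. Since c=2 = 2, Case 2 applies: T(n) = Θ(n^log_b(a) · log n) = O(n^2 log n).

Answer: O(n^2 log n) - Case 2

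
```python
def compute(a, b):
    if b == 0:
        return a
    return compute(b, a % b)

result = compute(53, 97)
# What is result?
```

compute(53, 97) -> compute(97, 53) -> compute(53, 44) -> compute(44, 9) -> compute(9, 8) -> compute(8, 1) -> compute(1, 0) -> 1

Answer: 1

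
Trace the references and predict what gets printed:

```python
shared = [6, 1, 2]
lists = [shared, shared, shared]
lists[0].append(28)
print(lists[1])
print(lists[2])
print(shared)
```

Key concept: list of same reference.
Step by step:
`shared = [6, 1, 2]` → shared = [6, 1, 2]
`lists = [shared, shared, shared]` → lists = [[6, 1, 2], [6, 1, 2], [6, 1, 2]]
`lists[0].append(28)` → shared = [6, 1, 2, 28]; lists = [[6, 1, 2, 28], [6, 1, 2, 28], [6, 1, 2, 28]]
`print(lists[1])` → prints [6, 1, 2, 28]
`print(lists[2])` → prints [6, 1, 2, 28]
`print(shared)` → prints [6, 1, 2, 28]

Answer:
[6, 1, 2, 28]
[6, 1, 2, 28]
[6, 1, 2, 28]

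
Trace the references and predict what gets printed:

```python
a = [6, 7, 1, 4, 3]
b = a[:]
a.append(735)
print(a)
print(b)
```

Key concept: slice [:] creates copy.
Step by step:
`a = [6, 7, 1, 4, 3]` → a = [6, 7, 1, 4, 3]
`b = a[:]` → b = [6, 7, 1, 4, 3]
`a.append(735)` → a = [6, 7, 1, 4, 3, 735]
`print(a)` → prints [6, 7, 1, 4, 3, 735]
`print(b)` → prints [6, 7, 1, 4, 3]

Answer:
[6, 7, 1, 4, 3, 735]
[6, 7, 1, 4, 3]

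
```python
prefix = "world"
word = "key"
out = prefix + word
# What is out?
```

Trace:
`prefix = "world"` → prefix = 'world'
`word = "key"` → word = 'key'
`out = prefix + word` → out = 'worldkey'
So out = 'worldkey'

Answer: 'worldkey'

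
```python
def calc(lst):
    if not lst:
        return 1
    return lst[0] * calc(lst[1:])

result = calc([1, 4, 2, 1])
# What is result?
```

Product over [1, 4, 2, 1] = 1 * 4 * 2 * 1 = 8

Answer: 8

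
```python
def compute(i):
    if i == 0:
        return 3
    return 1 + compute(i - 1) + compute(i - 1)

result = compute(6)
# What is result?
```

compute(i) = 1 + 2·compute(i-1), compute(0)=3. Closed form: (3+1)·2^6 - 1 = 255.

Answer: 255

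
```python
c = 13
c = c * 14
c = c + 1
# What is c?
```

Trace:
`c = 13` → c = 13
`c = c * 14` → c = 182
`c = c + 1` → c = 183
So c = 183

Answer: 183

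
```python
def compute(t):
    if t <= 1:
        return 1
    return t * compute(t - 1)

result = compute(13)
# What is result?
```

compute(13) = 13 * 12 * 11 * 10 * 9 * 8 * 7 * 6 * 5 * 4 * 3 * 2 * 1 = 6227020800

Answer: 6227020800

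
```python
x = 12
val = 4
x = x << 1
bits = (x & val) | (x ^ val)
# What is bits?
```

Trace:
`x = 12` → x = 12
`val = 4` → val = 4
`x = x << 1` → x = 24
`bits = (x & val) | (x ^ val)` → bits = 28
So bits = 28

Answer: 28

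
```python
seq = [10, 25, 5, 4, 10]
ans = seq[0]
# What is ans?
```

Trace:
`seq = [10, 25, 5, 4, 10]` → seq = [10, 25, 5, 4, 10]
`ans = seq[0]` → ans = 10
So ans = 10

Answer: 10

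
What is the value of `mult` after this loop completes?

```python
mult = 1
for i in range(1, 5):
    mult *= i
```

4! = 24
`mult` takes the values: 1 → 2 → 6 → 24

Answer: 24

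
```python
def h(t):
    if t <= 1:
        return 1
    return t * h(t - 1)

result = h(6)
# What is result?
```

h(6) = 6 * 5 * 4 * 3 * 2 * 1 = 720

Answer: 720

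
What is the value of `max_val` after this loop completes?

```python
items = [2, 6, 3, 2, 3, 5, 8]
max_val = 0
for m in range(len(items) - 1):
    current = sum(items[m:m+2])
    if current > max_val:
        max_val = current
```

Max sum of 2-element window in [2, 6, 3, 2, 3, 5, 8]
`max_val` takes the values: 0 → 8 → 9 → 13

Answer: 13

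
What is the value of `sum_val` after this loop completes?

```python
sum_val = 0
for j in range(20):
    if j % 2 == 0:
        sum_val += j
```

Sum of even numbers 0 to 19
`sum_val` takes the values: 0 → 2 → 6 → 12 → 20 → 30 → 42 → 56 → 72 → 90

Answer: 90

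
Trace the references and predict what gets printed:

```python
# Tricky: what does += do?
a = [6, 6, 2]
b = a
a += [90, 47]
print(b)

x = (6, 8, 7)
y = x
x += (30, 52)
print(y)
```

Key concept: += behavior differs for mutable vs immutable.
Step by step:
`a = [6, 6, 2]` → a = [6, 6, 2]
`b = a` → b = [6, 6, 2] (same object as a)
`a += [90, 47]` → a = [6, 6, 2, 90, 47] (same object as b); b = [6, 6, 2, 90, 47] (same object as a)
`print(b)` → prints [6, 6, 2, 90, 47]
`x = (6, 8, 7)` → x = (6, 8, 7)
`y = x` → y = (6, 8, 7)
`x += (30, 52)` → x = (6, 8, 7, 30, 52)
`print(y)` → prints (6, 8, 7)

Answer:
[6, 6, 2, 90, 47]
(6, 8, 7)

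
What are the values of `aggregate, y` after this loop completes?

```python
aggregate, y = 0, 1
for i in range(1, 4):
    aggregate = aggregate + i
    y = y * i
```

Sum and factorial of 1 to 3
`aggregate, y` takes the values: (0, 1) → (1, 1) → (3, 1) → (3, 2) → (6, 2) → (6, 6)

Answer: 6, 6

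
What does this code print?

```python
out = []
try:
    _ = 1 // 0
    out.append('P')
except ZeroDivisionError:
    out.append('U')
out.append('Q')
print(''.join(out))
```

Execution trace: 'U' (except ZeroDivisionError) → 'Q' (after the try/except). Output: UQ

Answer: UQ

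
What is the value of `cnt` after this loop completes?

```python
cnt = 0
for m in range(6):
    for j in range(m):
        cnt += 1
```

Triangle number: 0+1+2+...+5
`cnt` takes the values: 0 → 1 → 2 → 3 → 4 → 5 → 6 → 7 → 8 → 9 → 10 → 11 → 12 → 13 → 14 → 15

Answer: 15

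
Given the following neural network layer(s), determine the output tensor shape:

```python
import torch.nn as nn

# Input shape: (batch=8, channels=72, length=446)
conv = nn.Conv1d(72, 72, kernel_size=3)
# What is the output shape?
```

Input: (8, 72, 446) -> Output: (8, 72, 444)

Answer: (8, 72, 444)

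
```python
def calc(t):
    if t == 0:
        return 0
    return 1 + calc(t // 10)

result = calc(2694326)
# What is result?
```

Count of digits of 2694326: 7

Answer: 7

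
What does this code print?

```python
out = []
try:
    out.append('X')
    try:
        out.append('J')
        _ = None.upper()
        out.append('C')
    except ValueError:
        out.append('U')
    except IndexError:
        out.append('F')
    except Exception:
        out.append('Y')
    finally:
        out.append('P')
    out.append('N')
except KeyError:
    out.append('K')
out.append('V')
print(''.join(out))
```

Execution trace: 'X' (try body) → 'J' (inner try body) → 'Y' (inner except Exception) → 'P' (inner finally) → 'N' (try body, no exception) → 'V' (after the try/except). Output: XJYPNV

Answer: XJYPNV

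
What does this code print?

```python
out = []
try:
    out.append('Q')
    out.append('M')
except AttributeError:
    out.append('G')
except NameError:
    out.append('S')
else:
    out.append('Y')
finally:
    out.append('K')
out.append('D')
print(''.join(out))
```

Execution trace: 'Q' (try body) → 'M' (try body, no exception) → 'Y' (else) → 'K' (finally) → 'D' (after the try/except). Output: QMYKD

Answer: QMYKD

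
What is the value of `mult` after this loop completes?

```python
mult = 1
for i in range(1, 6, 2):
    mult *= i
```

Product of 1, 3, 5, ... up to 5
`mult` takes the values: 1 → 3 → 15

Answer: 15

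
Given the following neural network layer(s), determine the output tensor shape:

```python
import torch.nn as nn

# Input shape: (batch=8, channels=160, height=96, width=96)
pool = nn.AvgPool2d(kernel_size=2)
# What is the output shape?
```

Input: (8, 160, 96, 96) -> Output: (8, 160, 48, 48)

Answer: (8, 160, 48, 48)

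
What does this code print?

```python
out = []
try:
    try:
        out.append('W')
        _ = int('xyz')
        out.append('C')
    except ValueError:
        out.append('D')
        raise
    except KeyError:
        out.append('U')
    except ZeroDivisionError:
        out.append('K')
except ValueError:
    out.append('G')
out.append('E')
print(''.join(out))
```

Execution trace: 'W' (inner try body) → 'D' (inner except ValueError) → 'G' (outer except ValueError) → 'E' (after the try/except). Output: WDGE

Answer: WDGE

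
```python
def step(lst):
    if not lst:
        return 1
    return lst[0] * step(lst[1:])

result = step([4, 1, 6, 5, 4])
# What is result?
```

Product over [4, 1, 6, 5, 4] = 4 * 1 * 6 * 5 * 4 = 480

Answer: 480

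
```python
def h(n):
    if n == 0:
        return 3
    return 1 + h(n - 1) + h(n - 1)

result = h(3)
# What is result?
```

h(n) = 1 + 2·h(n-1), h(0)=3. Closed form: (3+1)·2^3 - 1 = 31.

Answer: 31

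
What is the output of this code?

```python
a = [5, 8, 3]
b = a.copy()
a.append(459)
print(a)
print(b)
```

Key concept: list.copy() creates independent copy.
Step by step:
`a = [5, 8, 3]` → a = [5, 8, 3]
`b = a.copy()` → b = [5, 8, 3]
`a.append(459)` → a = [5, 8, 3, 459]
`print(a)` → prints [5, 8, 3, 459]
`print(b)` → prints [5, 8, 3]

Answer:
[5, 8, 3, 459]
[5, 8, 3]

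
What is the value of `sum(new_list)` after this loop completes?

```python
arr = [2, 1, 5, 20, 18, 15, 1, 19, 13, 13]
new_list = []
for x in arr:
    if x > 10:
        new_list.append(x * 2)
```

Sum of doubled values > 10
`new_list` takes the values: [] → [40] → [40, 36] → [40, 36, 30] → [40, 36, 30, 38] → [40, 36, 30, 38, 26] → [40, 36, 30, 38, 26, 26]
So `sum(new_list)` = 196

Answer: 196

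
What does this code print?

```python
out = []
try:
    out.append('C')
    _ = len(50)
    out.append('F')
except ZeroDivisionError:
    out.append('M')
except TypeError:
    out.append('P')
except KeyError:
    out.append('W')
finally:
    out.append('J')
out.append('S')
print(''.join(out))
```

Execution trace: 'C' (try body) → 'P' (except TypeError) → 'J' (finally) → 'S' (after the try/except). Output: CPJS

Answer: CPJS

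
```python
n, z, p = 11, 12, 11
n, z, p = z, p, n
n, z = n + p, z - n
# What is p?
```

Trace:
`n, z, p = 11, 12, 11` → n = 11; z = 12; p = 11
`n, z, p = z, p, n` → n = 12; z = 11; p = 11
`n, z = n + p, z - n` → n = 23; z = -1
So p = 11

Answer: 11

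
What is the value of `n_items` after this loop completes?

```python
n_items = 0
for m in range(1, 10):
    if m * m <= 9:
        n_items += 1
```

Count numbers where m² ≤ 9
`n_items` takes the values: 0 → 1 → 2 → 3

Answer: 3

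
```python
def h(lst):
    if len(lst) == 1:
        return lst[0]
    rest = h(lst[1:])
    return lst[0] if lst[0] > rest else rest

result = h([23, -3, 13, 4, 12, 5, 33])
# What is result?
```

Recursive max over [23, -3, 13, 4, 12, 5, 33] = 33

Answer: 33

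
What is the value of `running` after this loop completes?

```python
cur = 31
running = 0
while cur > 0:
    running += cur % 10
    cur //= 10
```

Sum digits of 31
`running` takes the values: 0 → 1 → 4

Answer: 4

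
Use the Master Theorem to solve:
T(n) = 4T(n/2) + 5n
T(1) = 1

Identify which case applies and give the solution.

a=4, b=2, f(n)=5n. log_2(4) = 2. Since c=1 < 2, Case 1 applies: T(n) = Θ(n^log_b(a)) = O(n^2).

Answer: O(n^2) - Case 1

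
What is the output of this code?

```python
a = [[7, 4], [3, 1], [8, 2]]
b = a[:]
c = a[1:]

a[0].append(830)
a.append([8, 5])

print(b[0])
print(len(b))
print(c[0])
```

Key concept: slice with nested mutation.
Step by step:
`a = [[7, 4], [3, 1], [8, 2]]` → a = [[7, 4], [3, 1], [8, 2]]
`b = a[:]` → b = [[7, 4], [3, 1], [8, 2]]
`c = a[1:]` → c = [[3, 1], [8, 2]]
`a[0].append(830)` → a = [[7, 4, 830], [3, 1], [8, 2]]; b = [[7, 4, 830], [3, 1], [8, 2]]
`a.append([8, 5])` → a = [[7, 4, 830], [3, 1], [8, 2], [8, 5]]
`print(b[0])` → prints [7, 4, 830]
`print(len(b))` → prints 3
`print(c[0])` → prints [3, 1]

Answer:
[7, 4, 830]
3
[3, 1]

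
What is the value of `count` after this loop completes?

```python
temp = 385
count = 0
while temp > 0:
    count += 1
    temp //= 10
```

Count digits by repeated division by 10
`count` takes the values: 0 → 1 → 2 → 3

Answer: 3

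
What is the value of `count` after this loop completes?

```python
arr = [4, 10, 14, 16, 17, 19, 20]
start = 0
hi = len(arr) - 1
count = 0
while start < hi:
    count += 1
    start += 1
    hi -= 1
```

Iterations until pointers meet (list length 7)
`count` takes the values: 0 → 1 → 2 → 3

Answer: 3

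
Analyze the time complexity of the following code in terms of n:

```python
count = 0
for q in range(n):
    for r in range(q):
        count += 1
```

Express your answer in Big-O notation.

Each loop level contributes: n × n. Multiplying the contributions gives O(n^2).

Answer: O(n^2)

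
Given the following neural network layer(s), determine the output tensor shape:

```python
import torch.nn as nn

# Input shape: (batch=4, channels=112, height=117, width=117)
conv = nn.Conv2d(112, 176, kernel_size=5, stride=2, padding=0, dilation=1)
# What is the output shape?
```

Input: (4, 112, 117, 117) -> Output: (4, 176, 57, 57)

Answer: (4, 176, 57, 57)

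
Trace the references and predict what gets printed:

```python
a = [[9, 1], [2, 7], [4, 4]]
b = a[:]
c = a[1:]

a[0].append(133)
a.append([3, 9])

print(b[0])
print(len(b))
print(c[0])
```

Key concept: slice with nested mutation.
Step by step:
`a = [[9, 1], [2, 7], [4, 4]]` → a = [[9, 1], [2, 7], [4, 4]]
`b = a[:]` → b = [[9, 1], [2, 7], [4, 4]]
`c = a[1:]` → c = [[2, 7], [4, 4]]
`a[0].append(133)` → a = [[9, 1, 133], [2, 7], [4, 4]]; b = [[9, 1, 133], [2, 7], [4, 4]]
`a.append([3, 9])` → a = [[9, 1, 133], [2, 7], [4, 4], [3, 9]]
`print(b[0])` → prints [9, 1, 133]
`print(len(b))` → prints 3
`print(c[0])` → prints [2, 7]

Answer:
[9, 1, 133]
3
[2, 7]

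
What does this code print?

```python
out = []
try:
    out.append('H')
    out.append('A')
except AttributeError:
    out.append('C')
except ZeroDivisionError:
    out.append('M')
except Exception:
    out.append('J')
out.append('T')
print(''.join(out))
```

Execution trace: 'H' (try body) → 'A' (try body, no exception) → 'T' (after the try/except). Output: HAT

Answer: HAT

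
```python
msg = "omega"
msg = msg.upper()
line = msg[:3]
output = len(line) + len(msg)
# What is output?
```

Trace:
`msg = "omega"` → msg = 'omega'
`msg = msg.upper()` → msg = 'OMEGA'
`line = msg[:3]` → line = 'OME'
`output = len(line) + len(msg)` → output = 8
So output = 8

Answer: 8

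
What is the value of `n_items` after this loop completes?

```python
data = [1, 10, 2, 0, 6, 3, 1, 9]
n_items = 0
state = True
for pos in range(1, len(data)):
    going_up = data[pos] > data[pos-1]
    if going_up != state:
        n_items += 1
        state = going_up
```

Count direction changes in [1, 10, 2, 0, 6, 3, 1, 9]
`n_items` takes the values: 0 → 1 → 2 → 3 → 4

Answer: 4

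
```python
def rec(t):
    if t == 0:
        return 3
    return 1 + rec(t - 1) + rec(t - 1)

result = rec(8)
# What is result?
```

rec(t) = 1 + 2·rec(t-1), rec(0)=3. Closed form: (3+1)·2^8 - 1 = 1023.

Answer: 1023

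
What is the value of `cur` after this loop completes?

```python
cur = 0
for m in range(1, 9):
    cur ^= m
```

XOR of 1 to 8
`cur` takes the values: 0 → 1 → 3 → 0 → 4 → 1 → 7 → 0 → 8

Answer: 8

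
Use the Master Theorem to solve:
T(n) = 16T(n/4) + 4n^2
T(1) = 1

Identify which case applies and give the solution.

a=16, b=4, f(n)=4n^2. log_4(16) = 2. Since c=2 = 2, Case 2 applies: T(n) = Θ(n^log_b(a) · log n) = O(n^2 log n).

Answer: O(n^2 log n) - Case 2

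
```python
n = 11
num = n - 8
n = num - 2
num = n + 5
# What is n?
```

Trace:
`n = 11` → n = 11
`num = n - 8` → num = 3
`n = num - 2` → n = 1
`num = n + 5` → num = 6
So n = 1

Answer: 1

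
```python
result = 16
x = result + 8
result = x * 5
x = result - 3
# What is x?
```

Trace:
`result = 16` → result = 16
`x = result + 8` → x = 24
`result = x * 5` → result = 120
`x = result - 3` → x = 117
So x = 117

Answer: 117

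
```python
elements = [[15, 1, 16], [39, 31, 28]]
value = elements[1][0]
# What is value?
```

Trace:
`elements = [[15, 1, 16], [39, 31, 28]]` → elements = [[15, 1, 16], [39, 31, 28]]
`value = elements[1][0]` → value = 39
So value = 39

Answer: 39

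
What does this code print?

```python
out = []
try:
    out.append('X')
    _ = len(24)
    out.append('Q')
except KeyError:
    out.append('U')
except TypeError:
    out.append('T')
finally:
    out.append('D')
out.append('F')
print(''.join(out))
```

Execution trace: 'X' (try body) → 'T' (except TypeError) → 'D' (finally) → 'F' (after the try/except). Output: XTDF

Answer: XTDF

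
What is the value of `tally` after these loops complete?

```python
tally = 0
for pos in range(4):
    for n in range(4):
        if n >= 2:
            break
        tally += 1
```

Inner breaks at 2, outer runs 4 times
`tally` takes the values: 0 → 1 → 2 → 3 → 4 → 5 → 6 → 7 → 8

Answer: 8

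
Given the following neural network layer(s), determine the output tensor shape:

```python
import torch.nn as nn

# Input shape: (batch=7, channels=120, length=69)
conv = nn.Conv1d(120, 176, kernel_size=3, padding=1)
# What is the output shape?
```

Input: (7, 120, 69) -> Output: (7, 176, 69)

Answer: (7, 176, 69)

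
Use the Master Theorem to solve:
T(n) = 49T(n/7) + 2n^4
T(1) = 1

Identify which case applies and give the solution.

a=49, b=7, f(n)=2n^4. log_7(49) = 2. Since c=4 > 2 and the regularity condition holds (49(n/7)^4 = (49/7^4)n^4 with 49/7^4 < 1), Case 3 applies: T(n) = Θ(f(n)) = O(n^4).

Answer: O(n^4) - Case 3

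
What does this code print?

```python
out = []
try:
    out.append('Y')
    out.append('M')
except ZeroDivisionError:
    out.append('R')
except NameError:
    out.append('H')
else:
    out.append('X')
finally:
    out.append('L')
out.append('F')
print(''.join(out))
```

Execution trace: 'Y' (try body) → 'M' (try body, no exception) → 'X' (else) → 'L' (finally) → 'F' (after the try/except). Output: YMXLF

Answer: YMXLF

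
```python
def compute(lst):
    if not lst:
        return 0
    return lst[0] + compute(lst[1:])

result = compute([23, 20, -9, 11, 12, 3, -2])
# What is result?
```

23 + 20 + (-9) + 11 + 12 + 3 + (-2) + 0 = 58

Answer: 58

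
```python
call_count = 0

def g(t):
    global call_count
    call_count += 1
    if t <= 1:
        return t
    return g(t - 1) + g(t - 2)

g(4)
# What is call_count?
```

Calls(t) = 1 + Calls(t-1) + Calls(t-2); Calls(0)=Calls(1)=1. For t=4 this gives 9.

Answer: 9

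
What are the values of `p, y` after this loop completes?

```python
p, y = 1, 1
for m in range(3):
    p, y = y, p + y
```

Fibonacci: after 3 iterations
`p, y` takes the values: (1, 1) → (1, 2) → (2, 3) → (3, 5)

Answer: 3, 5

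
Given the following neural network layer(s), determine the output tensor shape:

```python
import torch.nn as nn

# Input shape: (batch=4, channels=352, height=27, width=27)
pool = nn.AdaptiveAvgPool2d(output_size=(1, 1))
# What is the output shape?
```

Input: (4, 352, 27, 27) -> Output: (4, 352, 1, 1)

Answer: (4, 352, 1, 1)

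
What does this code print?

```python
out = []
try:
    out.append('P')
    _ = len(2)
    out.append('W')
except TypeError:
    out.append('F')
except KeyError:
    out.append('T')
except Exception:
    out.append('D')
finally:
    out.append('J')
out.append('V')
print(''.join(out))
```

Execution trace: 'P' (try body) → 'F' (except TypeError) → 'J' (finally) → 'V' (after the try/except). Output: PFJV

Answer: PFJV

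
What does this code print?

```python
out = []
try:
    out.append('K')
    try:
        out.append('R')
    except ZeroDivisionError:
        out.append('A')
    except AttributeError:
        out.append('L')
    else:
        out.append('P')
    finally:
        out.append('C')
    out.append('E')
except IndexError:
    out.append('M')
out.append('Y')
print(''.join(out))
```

Execution trace: 'K' (try body) → 'R' (inner try body, no exception) → 'P' (inner else) → 'C' (inner finally) → 'E' (try body, no exception) → 'Y' (after the try/except). Output: KRPCEY

Answer: KRPCEY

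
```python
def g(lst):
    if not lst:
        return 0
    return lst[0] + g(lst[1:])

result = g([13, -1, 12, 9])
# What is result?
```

13 + (-1) + 12 + 9 + 0 = 33

Answer: 33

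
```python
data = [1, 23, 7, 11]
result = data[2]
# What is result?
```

Trace:
`data = [1, 23, 7, 11]` → data = [1, 23, 7, 11]
`result = data[2]` → result = 7
So result = 7

Answer: 7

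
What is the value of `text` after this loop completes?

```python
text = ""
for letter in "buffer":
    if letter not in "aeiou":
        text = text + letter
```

Remove vowels from 'buffer'
`text` takes the values: "" → "b" → "bf" → "bff" → "bffr"

Answer: "bffr"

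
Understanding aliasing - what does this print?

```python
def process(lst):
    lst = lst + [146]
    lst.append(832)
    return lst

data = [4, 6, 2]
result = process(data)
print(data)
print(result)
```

Key concept: rebinding parameter vs mutation.
Step by step:
`data = [4, 6, 2]` → data = [4, 6, 2]
`result = process(data)` → result = [4, 6, 2, 146, 832]
`print(data)` → prints [4, 6, 2]
`print(result)` → prints [4, 6, 2, 146, 832]

Answer:
[4, 6, 2]
[4, 6, 2, 146, 832]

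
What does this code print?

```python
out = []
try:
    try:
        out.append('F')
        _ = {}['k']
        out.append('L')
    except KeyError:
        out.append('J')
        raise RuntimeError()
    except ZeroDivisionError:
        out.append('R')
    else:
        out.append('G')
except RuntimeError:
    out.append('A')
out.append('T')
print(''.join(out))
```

Execution trace: 'F' (inner try body) → 'J' (inner except KeyError) → 'A' (outer except RuntimeError) → 'T' (after the try/except). Output: FJAT

Answer: FJAT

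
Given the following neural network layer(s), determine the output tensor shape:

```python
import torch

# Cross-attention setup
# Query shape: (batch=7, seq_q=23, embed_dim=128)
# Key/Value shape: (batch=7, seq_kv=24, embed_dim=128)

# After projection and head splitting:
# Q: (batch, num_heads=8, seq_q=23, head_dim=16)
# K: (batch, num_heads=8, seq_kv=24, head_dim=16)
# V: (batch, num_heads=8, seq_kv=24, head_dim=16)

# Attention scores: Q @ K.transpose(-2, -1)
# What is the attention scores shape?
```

Input: (7, 23, 128) -> Output: (7, 8, 23, 24)

Answer: (7, 8, 23, 24)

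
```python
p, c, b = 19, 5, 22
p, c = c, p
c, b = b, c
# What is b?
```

Trace:
`p, c, b = 19, 5, 22` → p = 19; c = 5; b = 22
`p, c = c, p` → p = 5; c = 19
`c, b = b, c` → c = 22; b = 19
So b = 19

Answer: 19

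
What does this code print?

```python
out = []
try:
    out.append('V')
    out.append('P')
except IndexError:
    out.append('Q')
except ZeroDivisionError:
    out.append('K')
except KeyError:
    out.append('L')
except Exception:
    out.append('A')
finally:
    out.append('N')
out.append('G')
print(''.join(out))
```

Execution trace: 'V' (try body) → 'P' (try body, no exception) → 'N' (finally) → 'G' (after the try/except). Output: VPNG

Answer: VPNG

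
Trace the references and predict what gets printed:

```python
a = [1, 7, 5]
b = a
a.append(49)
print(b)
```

Key concept: basic list aliasing.
Step by step:
`a = [1, 7, 5]` → a = [1, 7, 5]
`b = a` → b = [1, 7, 5] (same object as a)
`a.append(49)` → a = [1, 7, 5, 49] (same object as b); b = [1, 7, 5, 49] (same object as a)
`print(b)` → prints [1, 7, 5, 49]

Answer: [1, 7, 5, 49]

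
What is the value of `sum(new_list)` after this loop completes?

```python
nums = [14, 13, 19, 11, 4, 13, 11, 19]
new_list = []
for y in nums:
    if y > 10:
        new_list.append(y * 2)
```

Sum of doubled values > 10
`new_list` takes the values: [] → [28] → [28, 26] → [28, 26, 38] → [28, 26, 38, 22] → [28, 26, 38, 22, 26] → [28, 26, 38, 22, 26, 22] → [28, 26, 38, 22, 26, 22, 38]
So `sum(new_list)` = 200

Answer: 200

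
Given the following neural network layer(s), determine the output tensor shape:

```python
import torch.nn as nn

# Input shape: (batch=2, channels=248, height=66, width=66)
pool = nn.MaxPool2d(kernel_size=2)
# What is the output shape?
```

Input: (2, 248, 66, 66) -> Output: (2, 248, 33, 33)

Answer: (2, 248, 33, 33)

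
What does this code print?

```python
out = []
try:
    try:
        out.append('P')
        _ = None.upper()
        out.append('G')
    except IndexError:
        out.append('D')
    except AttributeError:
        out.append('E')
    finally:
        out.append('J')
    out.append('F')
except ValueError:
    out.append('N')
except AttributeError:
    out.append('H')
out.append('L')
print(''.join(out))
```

Execution trace: 'P' (inner try body) → 'E' (inner except AttributeError) → 'J' (inner finally) → 'F' (try body, no exception) → 'L' (after the try/except). Output: PEJFL

Answer: PEJFL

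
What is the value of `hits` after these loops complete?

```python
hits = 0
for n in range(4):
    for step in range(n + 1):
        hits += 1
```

Triangle: 1 + 2 + ... + 4
`hits` takes the values: 0 → 1 → 2 → 3 → 4 → 5 → 6 → 7 → 8 → 9 → 10

Answer: 10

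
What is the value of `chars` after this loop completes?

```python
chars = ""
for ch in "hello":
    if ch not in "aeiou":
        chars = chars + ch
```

Remove vowels from 'hello'
`chars` takes the values: "" → "h" → "hl" → "hll"

Answer: "hll"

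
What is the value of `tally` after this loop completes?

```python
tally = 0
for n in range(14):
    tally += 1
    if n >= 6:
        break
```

Loop breaks when n reaches 6, tally is 7
`tally` takes the values: 0 → 1 → 2 → 3 → 4 → 5 → 6 → 7

Answer: 7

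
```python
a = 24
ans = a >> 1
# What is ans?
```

Trace:
`a = 24` → a = 24
`ans = a >> 1` → ans = 12
So ans = 12

Answer: 12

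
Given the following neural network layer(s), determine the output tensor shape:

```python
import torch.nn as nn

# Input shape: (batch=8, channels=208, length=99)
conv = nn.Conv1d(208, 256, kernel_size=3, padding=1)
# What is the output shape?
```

Input: (8, 208, 99) -> Output: (8, 256, 99)

Answer: (8, 256, 99)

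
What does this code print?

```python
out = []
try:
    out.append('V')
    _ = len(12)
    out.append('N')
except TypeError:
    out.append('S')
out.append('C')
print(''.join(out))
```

Execution trace: 'V' (try body) → 'S' (except TypeError) → 'C' (after the try/except). Output: VSC

Answer: VSC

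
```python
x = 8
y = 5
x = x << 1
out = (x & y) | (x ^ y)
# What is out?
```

Trace:
`x = 8` → x = 8
`y = 5` → y = 5
`x = x << 1` → x = 16
`out = (x & y) | (x ^ y)` → out = 21
So out = 21

Answer: 21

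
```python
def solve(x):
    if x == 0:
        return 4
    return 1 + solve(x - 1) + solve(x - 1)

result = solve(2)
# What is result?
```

solve(x) = 1 + 2·solve(x-1), solve(0)=4. Closed form: (4+1)·2^2 - 1 = 19.

Answer: 19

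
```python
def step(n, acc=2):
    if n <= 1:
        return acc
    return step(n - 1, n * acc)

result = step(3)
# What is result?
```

Accumulator trace (n, acc): (3, 2) -> (2, 6) -> (1, 12) -> return 12

Answer: 12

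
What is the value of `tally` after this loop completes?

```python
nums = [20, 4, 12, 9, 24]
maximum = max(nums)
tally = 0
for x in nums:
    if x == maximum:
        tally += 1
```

Count of max value 24 in [20, 4, 12, 9, 24]
`tally` takes the values: 0 → 1

Answer: 1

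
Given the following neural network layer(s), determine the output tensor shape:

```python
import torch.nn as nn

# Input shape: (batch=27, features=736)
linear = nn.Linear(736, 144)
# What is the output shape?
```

Input: (27, 736) -> Output: (27, 144)

Answer: (27, 144)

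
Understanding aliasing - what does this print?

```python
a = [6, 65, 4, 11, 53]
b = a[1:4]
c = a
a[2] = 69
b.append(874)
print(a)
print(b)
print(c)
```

Key concept: slice vs alias.
Step by step:
`a = [6, 65, 4, 11, 53]` → a = [6, 65, 4, 11, 53]
`b = a[1:4]` → b = [65, 4, 11]
`c = a` → c = [6, 65, 4, 11, 53] (same object as a)
`a[2] = 69` → a = [6, 65, 69, 11, 53] (same object as c); c = [6, 65, 69, 11, 53] (same object as a)
`b.append(874)` → b = [65, 4, 11, 874]
`print(a)` → prints [6, 65, 69, 11, 53]
`print(b)` → prints [65, 4, 11, 874]
`print(c)` → prints [6, 65, 69, 11, 53]

Answer:
[6, 65, 69, 11, 53]
[65, 4, 11, 874]
[6, 65, 69, 11, 53]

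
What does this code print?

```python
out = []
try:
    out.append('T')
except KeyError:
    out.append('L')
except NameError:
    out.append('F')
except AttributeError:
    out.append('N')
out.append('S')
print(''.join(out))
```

Execution trace: 'T' (try body, no exception) → 'S' (after the try/except). Output: TS

Answer: TS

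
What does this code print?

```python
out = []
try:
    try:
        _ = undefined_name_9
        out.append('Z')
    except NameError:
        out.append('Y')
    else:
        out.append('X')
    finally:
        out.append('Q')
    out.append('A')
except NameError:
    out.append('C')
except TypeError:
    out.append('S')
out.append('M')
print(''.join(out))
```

Execution trace: 'Y' (inner except NameError) → 'Q' (inner finally) → 'A' (try body, no exception) → 'M' (after the try/except). Output: YQAM

Answer: YQAM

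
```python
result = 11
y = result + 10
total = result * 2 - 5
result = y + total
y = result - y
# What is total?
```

Trace:
`result = 11` → result = 11
`y = result + 10` → y = 21
`total = result * 2 - 5` → total = 17
`result = y + total` → result = 38
`y = result - y` → y = 17
So total = 17

Answer: 17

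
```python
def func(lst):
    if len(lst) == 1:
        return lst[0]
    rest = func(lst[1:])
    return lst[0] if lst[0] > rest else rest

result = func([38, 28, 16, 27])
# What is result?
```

Recursive max over [38, 28, 16, 27] = 38

Answer: 38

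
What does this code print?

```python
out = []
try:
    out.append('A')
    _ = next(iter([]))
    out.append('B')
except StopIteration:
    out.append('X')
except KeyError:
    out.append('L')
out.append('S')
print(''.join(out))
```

Execution trace: 'A' (try body) → 'X' (except StopIteration) → 'S' (after the try/except). Output: AXS

Answer: AXS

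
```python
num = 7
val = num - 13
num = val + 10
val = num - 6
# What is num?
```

Trace:
`num = 7` → num = 7
`val = num - 13` → val = -6
`num = val + 10` → num = 4
`val = num - 6` → val = -2
So num = 4

Answer: 4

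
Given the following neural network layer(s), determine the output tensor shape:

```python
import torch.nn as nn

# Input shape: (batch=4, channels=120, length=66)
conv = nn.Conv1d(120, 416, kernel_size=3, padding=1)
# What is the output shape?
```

Input: (4, 120, 66) -> Output: (4, 416, 66)

Answer: (4, 416, 66)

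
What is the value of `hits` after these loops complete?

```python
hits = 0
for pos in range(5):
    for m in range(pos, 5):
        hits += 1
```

Upper triangle: 5 + 4 + ... + 1
`hits` takes the values: 0 → 1 → 2 → 3 → 4 → 5 → 6 → 7 → 8 → 9 → 10 → 11 → 12 → 13 → 14 → 15

Answer: 15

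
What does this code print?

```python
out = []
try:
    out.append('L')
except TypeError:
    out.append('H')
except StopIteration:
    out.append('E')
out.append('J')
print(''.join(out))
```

Execution trace: 'L' (try body, no exception) → 'J' (after the try/except). Output: LJ

Answer: LJ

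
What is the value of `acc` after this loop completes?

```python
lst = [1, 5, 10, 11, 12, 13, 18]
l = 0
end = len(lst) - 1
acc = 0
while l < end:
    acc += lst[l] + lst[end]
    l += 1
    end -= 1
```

Sum of pairs from ends
`acc` takes the values: 0 → 19 → 37 → 59

Answer: 59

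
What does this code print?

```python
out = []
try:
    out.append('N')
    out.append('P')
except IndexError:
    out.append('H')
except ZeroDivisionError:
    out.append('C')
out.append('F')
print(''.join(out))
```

Execution trace: 'N' (try body) → 'P' (try body, no exception) → 'F' (after the try/except). Output: NPF

Answer: NPF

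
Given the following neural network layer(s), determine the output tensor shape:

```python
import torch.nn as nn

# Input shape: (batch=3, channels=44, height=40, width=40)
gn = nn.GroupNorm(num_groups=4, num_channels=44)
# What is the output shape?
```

Input: (3, 44, 40, 40) -> Output: (3, 44, 40, 40)

Answer: (3, 44, 40, 40)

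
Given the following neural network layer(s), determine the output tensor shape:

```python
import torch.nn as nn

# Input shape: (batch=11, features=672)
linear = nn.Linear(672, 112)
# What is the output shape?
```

Input: (11, 672) -> Output: (11, 112)

Answer: (11, 112)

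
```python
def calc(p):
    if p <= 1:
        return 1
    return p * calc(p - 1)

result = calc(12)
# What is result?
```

calc(12) = 12 * 11 * 10 * 9 * 8 * 7 * 6 * 5 * 4 * 3 * 2 * 1 = 479001600

Answer: 479001600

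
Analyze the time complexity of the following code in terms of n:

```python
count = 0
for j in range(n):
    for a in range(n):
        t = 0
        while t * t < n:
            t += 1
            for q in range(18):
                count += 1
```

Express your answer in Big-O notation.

Each loop level contributes: n × n × √n × 1. Multiplying the contributions gives O(n^2√n).

Answer: O(n^2√n)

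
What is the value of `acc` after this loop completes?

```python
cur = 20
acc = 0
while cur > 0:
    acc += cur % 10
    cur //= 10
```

Sum digits of 20
`acc` takes the values: 0 → 2

Answer: 2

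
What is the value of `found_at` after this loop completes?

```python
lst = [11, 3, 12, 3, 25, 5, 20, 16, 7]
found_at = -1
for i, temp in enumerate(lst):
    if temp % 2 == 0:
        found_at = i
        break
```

First even number index in [11, 3, 12, 3, 25, 5, 20, 16, 7]
`found_at` takes the values: -1 → 2

Answer: 2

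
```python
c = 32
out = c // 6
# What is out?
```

Trace:
`c = 32` → c = 32
`out = c // 6` → out = 5
So out = 5

Answer: 5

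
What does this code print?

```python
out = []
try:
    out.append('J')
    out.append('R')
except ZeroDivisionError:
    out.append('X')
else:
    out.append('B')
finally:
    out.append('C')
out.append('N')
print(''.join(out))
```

Execution trace: 'J' (try body) → 'R' (try body, no exception) → 'B' (else) → 'C' (finally) → 'N' (after the try/except). Output: JRBCN

Answer: JRBCN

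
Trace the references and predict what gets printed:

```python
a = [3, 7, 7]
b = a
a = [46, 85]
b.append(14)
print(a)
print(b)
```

Key concept: rebinding vs mutation: a is rebound to a new list, b still points at the original.
Step by step:
`a = [3, 7, 7]` → a = [3, 7, 7]
`b = a` → b = [3, 7, 7] (same object as a)
`a = [46, 85]` → a = [46, 85]
`b.append(14)` → b = [3, 7, 7, 14]
`print(a)` → prints [46, 85]
`print(b)` → prints [3, 7, 7, 14]

Answer:
[46, 85]
[3, 7, 7, 14]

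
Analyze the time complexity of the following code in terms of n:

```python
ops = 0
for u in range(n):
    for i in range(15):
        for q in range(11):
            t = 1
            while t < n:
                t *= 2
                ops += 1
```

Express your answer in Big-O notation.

Each loop level contributes: n × 1 × 1 × log n. Multiplying the contributions gives O(n log n).

Answer: O(n log n)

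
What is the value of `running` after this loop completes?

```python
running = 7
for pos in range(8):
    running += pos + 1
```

Start at 7, add 1 to 8 = 43
`running` takes the values: 7 → 8 → 10 → 13 → 17 → 22 → 28 → 35 → 43

Answer: 43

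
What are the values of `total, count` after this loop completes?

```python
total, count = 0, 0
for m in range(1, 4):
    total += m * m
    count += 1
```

Sum of squares and count
`total, count` takes the values: (0, 0) → (1, 0) → (1, 1) → (5, 1) → (5, 2) → (14, 2) → (14, 3)

Answer: 14, 3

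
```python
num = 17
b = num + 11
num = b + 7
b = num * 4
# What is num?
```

Trace:
`num = 17` → num = 17
`b = num + 11` → b = 28
`num = b + 7` → num = 35
`b = num * 4` → b = 140
So num = 35

Answer: 35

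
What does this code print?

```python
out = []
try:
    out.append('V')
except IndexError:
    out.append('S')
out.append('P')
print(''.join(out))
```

Execution trace: 'V' (try body, no exception) → 'P' (after the try/except). Output: VP

Answer: VP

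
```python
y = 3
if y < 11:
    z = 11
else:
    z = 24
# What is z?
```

Trace:
`y = 3` → y = 3
`if y < 11: ...` → y < 11 is True → z = 11
So z = 11

Answer: 11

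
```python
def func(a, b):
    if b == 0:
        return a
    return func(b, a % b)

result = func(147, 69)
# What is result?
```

func(147, 69) -> func(69, 9) -> func(9, 6) -> func(6, 3) -> func(3, 0) -> 3

Answer: 3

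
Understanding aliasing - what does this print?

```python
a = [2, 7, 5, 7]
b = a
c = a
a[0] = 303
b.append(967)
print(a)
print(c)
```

Key concept: multiple aliases.
Step by step:
`a = [2, 7, 5, 7]` → a = [2, 7, 5, 7]
`b = a` → b = [2, 7, 5, 7] (same object as a)
`c = a` → c = [2, 7, 5, 7] (same object as a, b)
`a[0] = 303` → a = [303, 7, 5, 7] (same object as b, c); b = [303, 7, 5, 7] (same object as a, c); c = [303, 7, 5, 7] (same object as a, b)
`b.append(967)` → a = [303, 7, 5, 7, 967] (same object as b, c); b = [303, 7, 5, 7, 967] (same object as a, c); c = [303, 7, 5, 7, 967] (same object as a, b)
`print(a)` → prints [303, 7, 5, 7, 967]
`print(c)` → prints [303, 7, 5, 7, 967]

Answer:
[303, 7, 5, 7, 967]
[303, 7, 5, 7, 967]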